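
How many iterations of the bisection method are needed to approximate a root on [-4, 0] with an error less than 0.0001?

We need (b-a)/2^n ≤ 0.0001
(0 - (-4))/2^n ≤ 0.0001
4/2^n ≤ 0.0001
2^n ≥ 40000
n ≥ log₂(40000) = 15.29
n ≥ 16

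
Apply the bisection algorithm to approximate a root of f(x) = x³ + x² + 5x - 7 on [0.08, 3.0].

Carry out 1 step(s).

f(x) = x³ + x² + 5x - 7
Initial interval: [0.08, 3.0]

Iteration 1:
  c_1 = (0.080000 + 3.000000)/2 = 1.540000
  f(c_1) = f(1.540000) = 6.723864
  f(a) × f(c) < 0, new interval: [0.080000, 1.540000]

After 1 iteration(s), the approximation is c_1 = 1.540000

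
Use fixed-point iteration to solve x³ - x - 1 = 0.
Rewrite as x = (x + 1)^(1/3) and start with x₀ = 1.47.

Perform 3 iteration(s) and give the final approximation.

Equation: x³ - x - 1 = 0
Fixed-point form: x = (x + 1)^(1/3)
x₀ = 1.47

x_1 = g(1.470000) = 1.351758
x_2 = g(1.351758) = 1.329834
x_3 = g(1.329834) = 1.325689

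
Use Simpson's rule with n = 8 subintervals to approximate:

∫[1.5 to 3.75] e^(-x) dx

f(x) = e^(-x)
a = 1.5, b = 3.75, n = 8
h = (b - a)/n = 0.281250

Simpson's rule: (h/3)[f(x₀) + 4f(x₁) + 2f(x₂) + ... + f(xₙ)]

x_0 = 1.5000, f(x_0) = 0.223130, coefficient = 1
x_1 = 1.7812, f(x_1) = 0.168427, coefficient = 4
x_2 = 2.0625, f(x_2) = 0.127136, coefficient = 2
x_3 = 2.3438, f(x_3) = 0.095967, coefficient = 4
x_4 = 2.6250, f(x_4) = 0.072440, coefficient = 2
x_5 = 2.9062, f(x_5) = 0.054680, coefficient = 4
x_6 = 3.1875, f(x_6) = 0.041275, coefficient = 2
x_7 = 3.4688, f(x_7) = 0.031156, coefficient = 4
x_8 = 3.7500, f(x_8) = 0.023518, coefficient = 1

I ≈ (0.281250/3) × 2.129272 = 0.199619
Exact value: 0.199612
Error: 0.000007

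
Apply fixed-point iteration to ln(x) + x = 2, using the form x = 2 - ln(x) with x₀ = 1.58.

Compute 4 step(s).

Equation: ln(x) + x = 2
Fixed-point form: x = 2 - ln(x)
x₀ = 1.58

x_1 = g(1.580000) = 1.542575
x_2 = g(1.542575) = 1.566547
x_3 = g(1.566547) = 1.551126
x_4 = g(1.551126) = 1.561019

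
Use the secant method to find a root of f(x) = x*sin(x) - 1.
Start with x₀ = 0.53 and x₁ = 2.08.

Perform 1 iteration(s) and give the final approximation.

f(x) = x*sin(x) - 1
x₀ = 0.53, x₁ = 2.08

Secant formula: x_{n+1} = x_n - f(x_n)(x_n - x_{n-1})/(f(x_n) - f(x_{n-1}))

Iteration 1:
  f(0.530000) = -0.732067
  f(2.080000) = 0.816117
  x_2 = 2.080000 - 0.816117×(2.080000 - 0.530000)/(0.816117 - (-0.732067))
       = 1.262926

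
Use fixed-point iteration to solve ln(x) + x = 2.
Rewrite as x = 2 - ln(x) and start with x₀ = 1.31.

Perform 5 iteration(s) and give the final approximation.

Equation: ln(x) + x = 2
Fixed-point form: x = 2 - ln(x)
x₀ = 1.31

x_1 = g(1.310000) = 1.729973
x_2 = g(1.729973) = 1.451894
x_3 = g(1.451894) = 1.627131
x_4 = g(1.627131) = 1.513182
x_5 = g(1.513182) = 1.585785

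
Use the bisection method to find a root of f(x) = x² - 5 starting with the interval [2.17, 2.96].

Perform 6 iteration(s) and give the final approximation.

f(x) = x² - 5
Initial interval: [2.17, 2.96]

Iteration 1:
  c_1 = (2.170000 + 2.960000)/2 = 2.565000
  f(c_1) = f(2.565000) = 1.579225
  f(a) × f(c) < 0, new interval: [2.170000, 2.565000]
Iteration 2:
  c_2 = (2.170000 + 2.565000)/2 = 2.367500
  f(c_2) = f(2.367500) = 0.605056
  f(a) × f(c) < 0, new interval: [2.170000, 2.367500]
Iteration 3:
  c_3 = (2.170000 + 2.367500)/2 = 2.268750
  f(c_3) = f(2.268750) = 0.147227
  f(a) × f(c) < 0, new interval: [2.170000, 2.268750]
Iteration 4:
  c_4 = (2.170000 + 2.268750)/2 = 2.219375
  f(c_4) = f(2.219375) = -0.074375
  f(a) × f(c) ≥ 0, new interval: [2.219375, 2.268750]
Iteration 5:
  c_5 = (2.219375 + 2.268750)/2 = 2.244063
  f(c_5) = f(2.244063) = 0.035817
  f(a) × f(c) < 0, new interval: [2.219375, 2.244063]
Iteration 6:
  c_6 = (2.219375 + 2.244063)/2 = 2.231719
  f(c_6) = f(2.231719) = -0.019431
  f(a) × f(c) ≥ 0, new interval: [2.231719, 2.244063]

After 6 iteration(s), the approximation is c_6 = 2.231719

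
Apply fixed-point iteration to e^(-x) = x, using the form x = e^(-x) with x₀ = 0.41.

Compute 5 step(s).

Equation: e^(-x) = x
Fixed-point form: x = e^(-x)
x₀ = 0.41

x_1 = g(0.410000) = 0.663650
x_2 = g(0.663650) = 0.514968
x_3 = g(0.514968) = 0.597520
x_4 = g(0.597520) = 0.550175
x_5 = g(0.550175) = 0.576849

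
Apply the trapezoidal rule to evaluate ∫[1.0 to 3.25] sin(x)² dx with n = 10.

f(x) = sin(x)²
a = 1.0, b = 3.25, n = 10
h = (b - a)/n = 0.225000

Trapezoidal rule: (h/2)[f(x₀) + 2f(x₁) + 2f(x₂) + ... + f(xₙ)]

x_0 = 1.0000, f(x_0) = 0.708073, coefficient = 1
x_1 = 1.2250, f(x_1) = 0.885116, coefficient = 2
x_2 = 1.4500, f(x_2) = 0.985479, coefficient = 2
x_3 = 1.6750, f(x_3) = 0.989181, coefficient = 2
x_4 = 1.9000, f(x_4) = 0.895484, coefficient = 2
x_5 = 2.1250, f(x_5) = 0.723044, coefficient = 2
x_6 = 2.3500, f(x_6) = 0.506194, coefficient = 2
x_7 = 2.5750, f(x_7) = 0.288112, coefficient = 2
x_8 = 2.8000, f(x_8) = 0.112217, coefficient = 2
x_9 = 3.0250, f(x_9) = 0.013532, coefficient = 2
x_10 = 3.2500, f(x_10) = 0.011706, coefficient = 1

I ≈ (0.225000/2) × 11.516497 = 1.295606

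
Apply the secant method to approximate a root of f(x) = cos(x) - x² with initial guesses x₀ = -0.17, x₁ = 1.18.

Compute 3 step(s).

f(x) = cos(x) - x²
x₀ = -0.17, x₁ = 1.18

Secant formula: x_{n+1} = x_n - f(x_n)(x_n - x_{n-1})/(f(x_n) - f(x_{n-1}))

Iteration 1:
  f(-0.170000) = 0.956685
  f(1.180000) = -1.011475
  x_2 = 1.180000 - (-1.011475)×(1.180000 - (-0.170000))/(-1.011475 - 0.956685)
       = 0.486209
Iteration 2:
  f(1.180000) = -1.011475
  f(0.486209) = 0.647711
  x_3 = 0.486209 - 0.647711×(0.486209 - 1.180000)/(0.647711 - (-1.011475))
       = 0.757050
Iteration 3:
  f(0.486209) = 0.647711
  f(0.757050) = 0.153740
  x_4 = 0.757050 - 0.153740×(0.757050 - 0.486209)/(0.153740 - 0.647711)
       = 0.841345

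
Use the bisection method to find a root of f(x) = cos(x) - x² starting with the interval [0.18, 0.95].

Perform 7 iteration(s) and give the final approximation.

f(x) = cos(x) - x²
Initial interval: [0.18, 0.95]

Iteration 1:
  c_1 = (0.180000 + 0.950000)/2 = 0.565000
  f(c_1) = f(0.565000) = 0.525364
  f(a) × f(c) ≥ 0, new interval: [0.565000, 0.950000]
Iteration 2:
  c_2 = (0.565000 + 0.950000)/2 = 0.757500
  f(c_2) = f(0.757500) = 0.152750
  f(a) × f(c) ≥ 0, new interval: [0.757500, 0.950000]
Iteration 3:
  c_3 = (0.757500 + 0.950000)/2 = 0.853750
  f(c_3) = f(0.853750) = -0.071728
  f(a) × f(c) < 0, new interval: [0.757500, 0.853750]
Iteration 4:
  c_4 = (0.757500 + 0.853750)/2 = 0.805625
  f(c_4) = f(0.805625) = 0.043629
  f(a) × f(c) ≥ 0, new interval: [0.805625, 0.853750]
Iteration 5:
  c_5 = (0.805625 + 0.853750)/2 = 0.829688
  f(c_5) = f(0.829688) = -0.013275
  f(a) × f(c) < 0, new interval: [0.805625, 0.829688]
Iteration 6:
  c_6 = (0.805625 + 0.829688)/2 = 0.817656
  f(c_6) = f(0.817656) = 0.015371
  f(a) × f(c) ≥ 0, new interval: [0.817656, 0.829688]
Iteration 7:
  c_7 = (0.817656 + 0.829688)/2 = 0.823672
  f(c_7) = f(0.823672) = 0.001097
  f(a) × f(c) ≥ 0, new interval: [0.823672, 0.829688]

After 7 iteration(s), the approximation is c_7 = 0.823672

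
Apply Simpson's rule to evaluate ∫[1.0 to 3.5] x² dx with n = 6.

f(x) = x²
a = 1.0, b = 3.5, n = 6
h = (b - a)/n = 0.416667

Simpson's rule: (h/3)[f(x₀) + 4f(x₁) + 2f(x₂) + ... + f(xₙ)]

x_0 = 1.0000, f(x_0) = 1.000000, coefficient = 1
x_1 = 1.4167, f(x_1) = 2.006944, coefficient = 4
x_2 = 1.8333, f(x_2) = 3.361111, coefficient = 2
x_3 = 2.2500, f(x_3) = 5.062500, coefficient = 4
x_4 = 2.6667, f(x_4) = 7.111111, coefficient = 2
x_5 = 3.0833, f(x_5) = 9.506944, coefficient = 4
x_6 = 3.5000, f(x_6) = 12.250000, coefficient = 1

I ≈ (0.416667/3) × 100.500000 = 13.958333
Exact value: 13.958333
Error: 0.000000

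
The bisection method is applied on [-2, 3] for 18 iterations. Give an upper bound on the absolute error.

Bisection error bound: |error| ≤ (b-a)/2^n
|error| ≤ (3 - (-2))/2^18 = 5/2^18
|error| ≤ 0.0000190735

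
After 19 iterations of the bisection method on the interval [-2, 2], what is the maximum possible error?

Bisection error bound: |error| ≤ (b-a)/2^n
|error| ≤ (2 - (-2))/2^19 = 4/2^19
|error| ≤ 0.0000076294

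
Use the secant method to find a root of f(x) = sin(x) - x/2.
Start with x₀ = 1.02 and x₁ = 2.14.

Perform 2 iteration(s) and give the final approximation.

f(x) = sin(x) - x/2
x₀ = 1.02, x₁ = 2.14

Secant formula: x_{n+1} = x_n - f(x_n)(x_n - x_{n-1})/(f(x_n) - f(x_{n-1}))

Iteration 1:
  f(1.020000) = 0.342108
  f(2.140000) = -0.227670
  x_2 = 2.140000 - (-0.227670)×(2.140000 - 1.020000)/(-0.227670 - 0.342108)
       = 1.692475
Iteration 2:
  f(2.140000) = -0.227670
  f(1.692475) = 0.146369
  x_3 = 1.692475 - 0.146369×(1.692475 - 2.140000)/(0.146369 - (-0.227670))
       = 1.867601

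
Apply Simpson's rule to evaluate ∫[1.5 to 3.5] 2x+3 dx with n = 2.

f(x) = 2x+3
a = 1.5, b = 3.5, n = 2
h = (b - a)/n = 1.000000

Simpson's rule: (h/3)[f(x₀) + 4f(x₁) + 2f(x₂) + ... + f(xₙ)]

x_0 = 1.5000, f(x_0) = 6.000000, coefficient = 1
x_1 = 2.5000, f(x_1) = 8.000000, coefficient = 4
x_2 = 3.5000, f(x_2) = 10.000000, coefficient = 1

I ≈ (1.000000/3) × 48.000000 = 16.000000
Exact value: 16.000000
Error: 0.000000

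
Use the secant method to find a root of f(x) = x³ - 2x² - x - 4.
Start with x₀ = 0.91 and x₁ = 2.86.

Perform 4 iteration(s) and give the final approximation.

f(x) = x³ - 2x² - x - 4
x₀ = 0.91, x₁ = 2.86

Secant formula: x_{n+1} = x_n - f(x_n)(x_n - x_{n-1})/(f(x_n) - f(x_{n-1}))

Iteration 1:
  f(0.910000) = -5.812629
  f(2.860000) = 0.174456
  x_2 = 2.860000 - 0.174456×(2.860000 - 0.910000)/(0.174456 - (-5.812629))
       = 2.803179
Iteration 2:
  f(2.860000) = 0.174456
  f(2.803179) = -0.491943
  x_3 = 2.803179 - (-0.491943)×(2.803179 - 2.860000)/(-0.491943 - 0.174456)
       = 2.845125
Iteration 3:
  f(2.803179) = -0.491943
  f(2.845125) = -0.004061
  x_4 = 2.845125 - (-0.004061)×(2.845125 - 2.803179)/(-0.004061 - (-0.491943))
       = 2.845474
Iteration 4:
  f(2.845125) = -0.004061
  f(2.845474) = 0.000096
  x_5 = 2.845474 - 0.000096×(2.845474 - 2.845125)/(0.000096 - (-0.004061))
       = 2.845466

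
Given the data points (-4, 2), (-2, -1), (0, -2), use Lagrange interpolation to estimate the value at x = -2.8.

Lagrange interpolation formula:
P(x) = Σ yᵢ × Lᵢ(x)
where Lᵢ(x) = Π_{j≠i} (x - xⱼ)/(xᵢ - xⱼ)

L_0(-2.8) = (-2.8 - (-2))/(-4 - (-2)) × (-2.8 - 0)/(-4 - 0) = 0.280000
L_1(-2.8) = (-2.8 - (-4))/(-2 - (-4)) × (-2.8 - 0)/(-2 - 0) = 0.840000
L_2(-2.8) = (-2.8 - (-4))/(0 - (-4)) × (-2.8 - (-2))/(0 - (-2)) = -0.120000

P(-2.8) = 2×L_0(-2.8) + (-1)×L_1(-2.8) + (-2)×L_2(-2.8)
P(-2.8) = -0.040000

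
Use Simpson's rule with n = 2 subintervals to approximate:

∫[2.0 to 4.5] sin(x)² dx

f(x) = sin(x)²
a = 2.0, b = 4.5, n = 2
h = (b - a)/n = 1.250000

Simpson's rule: (h/3)[f(x₀) + 4f(x₁) + 2f(x₂) + ... + f(xₙ)]

x_0 = 2.0000, f(x_0) = 0.826822, coefficient = 1
x_1 = 3.2500, f(x_1) = 0.011706, coefficient = 4
x_2 = 4.5000, f(x_2) = 0.955565, coefficient = 1

I ≈ (1.250000/3) × 1.829212 = 0.762172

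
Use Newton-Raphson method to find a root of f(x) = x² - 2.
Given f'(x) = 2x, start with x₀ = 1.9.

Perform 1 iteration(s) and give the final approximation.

f(x) = x² - 2
f'(x) = 2x
x₀ = 1.9

Newton-Raphson formula: x_{n+1} = x_n - f(x_n)/f'(x_n)

Iteration 1:
  f(1.900000) = 1.610000
  f'(1.900000) = 3.800000
  x_1 = 1.900000 - 1.610000/3.800000 = 1.476316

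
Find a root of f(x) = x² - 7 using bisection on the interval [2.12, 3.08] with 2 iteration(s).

f(x) = x² - 7
Initial interval: [2.12, 3.08]

Iteration 1:
  c_1 = (2.120000 + 3.080000)/2 = 2.600000
  f(c_1) = f(2.600000) = -0.240000
  f(a) × f(c) ≥ 0, new interval: [2.600000, 3.080000]
Iteration 2:
  c_2 = (2.600000 + 3.080000)/2 = 2.840000
  f(c_2) = f(2.840000) = 1.065600
  f(a) × f(c) < 0, new interval: [2.600000, 2.840000]

After 2 iteration(s), the approximation is c_2 = 2.840000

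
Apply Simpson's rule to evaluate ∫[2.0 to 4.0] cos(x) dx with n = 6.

f(x) = cos(x)
a = 2.0, b = 4.0, n = 6
h = (b - a)/n = 0.333333

Simpson's rule: (h/3)[f(x₀) + 4f(x₁) + 2f(x₂) + ... + f(xₙ)]

x_0 = 2.0000, f(x_0) = -0.416147, coefficient = 1
x_1 = 2.3333, f(x_1) = -0.690758, coefficient = 4
x_2 = 2.6667, f(x_2) = -0.889327, coefficient = 2
x_3 = 3.0000, f(x_3) = -0.989992, coefficient = 4
x_4 = 3.3333, f(x_4) = -0.981674, coefficient = 2
x_5 = 3.6667, f(x_5) = -0.865287, coefficient = 4
x_6 = 4.0000, f(x_6) = -0.653644, coefficient = 1

I ≈ (0.333333/3) × -14.995942 = -1.666216
Exact value: -1.666100
Error: 0.000116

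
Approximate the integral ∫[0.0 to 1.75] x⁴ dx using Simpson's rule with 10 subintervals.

f(x) = x⁴
a = 0.0, b = 1.75, n = 10
h = (b - a)/n = 0.175000

Simpson's rule: (h/3)[f(x₀) + 4f(x₁) + 2f(x₂) + ... + f(xₙ)]

x_0 = 0.0000, f(x_0) = 0.000000, coefficient = 1
x_1 = 0.1750, f(x_1) = 0.000938, coefficient = 4
x_2 = 0.3500, f(x_2) = 0.015006, coefficient = 2
x_3 = 0.5250, f(x_3) = 0.075969, coefficient = 4
x_4 = 0.7000, f(x_4) = 0.240100, coefficient = 2
x_5 = 0.8750, f(x_5) = 0.586182, coefficient = 4
x_6 = 1.0500, f(x_6) = 1.215506, coefficient = 2
x_7 = 1.2250, f(x_7) = 2.251875, coefficient = 4
x_8 = 1.4000, f(x_8) = 3.841600, coefficient = 2
x_9 = 1.5750, f(x_9) = 6.153500, coefficient = 4
x_10 = 1.7500, f(x_10) = 9.378906, coefficient = 1

I ≈ (0.175000/3) × 56.277189 = 3.282836
Exact value: 3.282617
Error: 0.000219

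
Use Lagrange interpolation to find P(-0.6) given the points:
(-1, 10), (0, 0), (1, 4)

Lagrange interpolation formula:
P(x) = Σ yᵢ × Lᵢ(x)
where Lᵢ(x) = Π_{j≠i} (x - xⱼ)/(xᵢ - xⱼ)

L_0(-0.6) = (-0.6 - 0)/(-1 - 0) × (-0.6 - 1)/(-1 - 1) = 0.480000
L_1(-0.6) = (-0.6 - (-1))/(0 - (-1)) × (-0.6 - 1)/(0 - 1) = 0.640000
L_2(-0.6) = (-0.6 - (-1))/(1 - (-1)) × (-0.6 - 0)/(1 - 0) = -0.120000

P(-0.6) = 10×L_0(-0.6) + 0×L_1(-0.6) + 4×L_2(-0.6)
P(-0.6) = 4.320000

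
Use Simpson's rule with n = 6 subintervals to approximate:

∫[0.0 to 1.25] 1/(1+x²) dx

f(x) = 1/(1+x²)
a = 0.0, b = 1.25, n = 6
h = (b - a)/n = 0.208333

Simpson's rule: (h/3)[f(x₀) + 4f(x₁) + 2f(x₂) + ... + f(xₙ)]

x_0 = 0.0000, f(x_0) = 1.000000, coefficient = 1
x_1 = 0.2083, f(x_1) = 0.958403, coefficient = 4
x_2 = 0.4167, f(x_2) = 0.852071, coefficient = 2
x_3 = 0.6250, f(x_3) = 0.719101, coefficient = 4
x_4 = 0.8333, f(x_4) = 0.590164, coefficient = 2
x_5 = 1.0417, f(x_5) = 0.479600, coefficient = 4
x_6 = 1.2500, f(x_6) = 0.390244, coefficient = 1

I ≈ (0.208333/3) × 12.903130 = 0.896051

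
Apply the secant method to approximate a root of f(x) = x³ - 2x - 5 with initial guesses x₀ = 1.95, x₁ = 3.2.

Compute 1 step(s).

f(x) = x³ - 2x - 5
x₀ = 1.95, x₁ = 3.2

Secant formula: x_{n+1} = x_n - f(x_n)(x_n - x_{n-1})/(f(x_n) - f(x_{n-1}))

Iteration 1:
  f(1.950000) = -1.485125
  f(3.200000) = 21.368000
  x_2 = 3.200000 - 21.368000×(3.200000 - 1.950000)/(21.368000 - (-1.485125))
       = 2.031232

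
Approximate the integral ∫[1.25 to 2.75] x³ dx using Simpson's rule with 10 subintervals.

f(x) = x³
a = 1.25, b = 2.75, n = 10
h = (b - a)/n = 0.150000

Simpson's rule: (h/3)[f(x₀) + 4f(x₁) + 2f(x₂) + ... + f(xₙ)]

x_0 = 1.2500, f(x_0) = 1.953125, coefficient = 1
x_1 = 1.4000, f(x_1) = 2.744000, coefficient = 4
x_2 = 1.5500, f(x_2) = 3.723875, coefficient = 2
x_3 = 1.7000, f(x_3) = 4.913000, coefficient = 4
x_4 = 1.8500, f(x_4) = 6.331625, coefficient = 2
x_5 = 2.0000, f(x_5) = 8.000000, coefficient = 4
x_6 = 2.1500, f(x_6) = 9.938375, coefficient = 2
x_7 = 2.3000, f(x_7) = 12.167000, coefficient = 4
x_8 = 2.4500, f(x_8) = 14.706125, coefficient = 2
x_9 = 2.6000, f(x_9) = 17.576000, coefficient = 4
x_10 = 2.7500, f(x_10) = 20.796875, coefficient = 1

I ≈ (0.150000/3) × 273.750000 = 13.687500
Exact value: 13.687500
Error: 0.000000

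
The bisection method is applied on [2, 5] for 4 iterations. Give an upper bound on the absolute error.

Bisection error bound: |error| ≤ (b-a)/2^n
|error| ≤ (5 - 2)/2^4 = 3/2^4
|error| ≤ 0.1875000000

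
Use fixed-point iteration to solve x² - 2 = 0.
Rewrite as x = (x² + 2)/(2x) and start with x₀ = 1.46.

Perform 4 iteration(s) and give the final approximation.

Equation: x² - 2 = 0
Fixed-point form: x = (x² + 2)/(2x)
x₀ = 1.46

x_1 = g(1.460000) = 1.414932
x_2 = g(1.414932) = 1.414214
x_3 = g(1.414214) = 1.414214
x_4 = g(1.414214) = 1.414214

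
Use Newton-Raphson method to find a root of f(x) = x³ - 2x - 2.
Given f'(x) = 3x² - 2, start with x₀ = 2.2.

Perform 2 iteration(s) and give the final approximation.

f(x) = x³ - 2x - 2
f'(x) = 3x² - 2
x₀ = 2.2

Newton-Raphson formula: x_{n+1} = x_n - f(x_n)/f'(x_n)

Iteration 1:
  f(2.200000) = 4.248000
  f'(2.200000) = 12.520000
  x_1 = 2.200000 - 4.248000/12.520000 = 1.860703
Iteration 2:
  f(1.860703) = 0.720748
  f'(1.860703) = 8.386646
  x_2 = 1.860703 - 0.720748/8.386646 = 1.774763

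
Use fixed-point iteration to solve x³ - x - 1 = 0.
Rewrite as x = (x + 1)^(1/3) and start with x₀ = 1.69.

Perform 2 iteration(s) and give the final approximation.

Equation: x³ - x - 1 = 0
Fixed-point form: x = (x + 1)^(1/3)
x₀ = 1.69

x_1 = g(1.690000) = 1.390755
x_2 = g(1.390755) = 1.337145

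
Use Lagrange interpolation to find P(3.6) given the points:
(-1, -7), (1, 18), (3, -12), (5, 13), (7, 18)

Lagrange interpolation formula:
P(x) = Σ yᵢ × Lᵢ(x)
where Lᵢ(x) = Π_{j≠i} (x - xⱼ)/(xᵢ - xⱼ)

L_0(3.6) = (3.6 - 1)/(-1 - 1) × (3.6 - 3)/(-1 - 3) × (3.6 - 5)/(-1 - 5) × (3.6 - 7)/(-1 - 7) = 0.019338
L_1(3.6) = (3.6 - (-1))/(1 - (-1)) × (3.6 - 3)/(1 - 3) × (3.6 - 5)/(1 - 5) × (3.6 - 7)/(1 - 7) = -0.136850
L_2(3.6) = (3.6 - (-1))/(3 - (-1)) × (3.6 - 1)/(3 - 1) × (3.6 - 5)/(3 - 5) × (3.6 - 7)/(3 - 7) = 0.889525
L_3(3.6) = (3.6 - (-1))/(5 - (-1)) × (3.6 - 1)/(5 - 1) × (3.6 - 3)/(5 - 3) × (3.6 - 7)/(5 - 7) = 0.254150
L_4(3.6) = (3.6 - (-1))/(7 - (-1)) × (3.6 - 1)/(7 - 1) × (3.6 - 3)/(7 - 3) × (3.6 - 5)/(7 - 5) = -0.026163

P(3.6) = (-7)×L_0(3.6) + 18×L_1(3.6) + (-12)×L_2(3.6) + 13×L_3(3.6) + 18×L_4(3.6)
P(3.6) = -10.439937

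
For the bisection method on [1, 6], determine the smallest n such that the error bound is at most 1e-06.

We need (b-a)/2^n ≤ 1e-06
(6 - 1)/2^n ≤ 1e-06
5/2^n ≤ 1e-06
2^n ≥ 5000000
n ≥ log₂(5000000) = 22.25
n ≥ 23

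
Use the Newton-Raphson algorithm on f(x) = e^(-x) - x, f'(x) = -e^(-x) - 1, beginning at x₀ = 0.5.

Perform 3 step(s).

f(x) = e^(-x) - x
f'(x) = -e^(-x) - 1
x₀ = 0.5

Newton-Raphson formula: x_{n+1} = x_n - f(x_n)/f'(x_n)

Iteration 1:
  f(0.500000) = 0.106531
  f'(0.500000) = -1.606531
  x_1 = 0.500000 - 0.106531/(-1.606531) = 0.566311
Iteration 2:
  f(0.566311) = 0.001305
  f'(0.566311) = -1.567616
  x_2 = 0.566311 - 0.001305/(-1.567616) = 0.567143
Iteration 3:
  f(0.567143) = 0.000000
  f'(0.567143) = -1.567143
  x_3 = 0.567143 - 0.000000/(-1.567143) = 0.567143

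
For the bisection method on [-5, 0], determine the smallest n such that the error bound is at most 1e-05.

We need (b-a)/2^n ≤ 1e-05
(0 - (-5))/2^n ≤ 1e-05
5/2^n ≤ 1e-05
2^n ≥ 500000
n ≥ log₂(500000) = 18.93
n ≥ 19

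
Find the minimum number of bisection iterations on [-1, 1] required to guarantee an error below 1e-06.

We need (b-a)/2^n ≤ 1e-06
(1 - (-1))/2^n ≤ 1e-06
2/2^n ≤ 1e-06
2^n ≥ 2000000
n ≥ log₂(2000000) = 20.93
n ≥ 21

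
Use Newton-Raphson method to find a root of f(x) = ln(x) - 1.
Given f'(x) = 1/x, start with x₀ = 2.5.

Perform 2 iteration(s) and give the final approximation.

f(x) = ln(x) - 1
f'(x) = 1/x
x₀ = 2.5

Newton-Raphson formula: x_{n+1} = x_n - f(x_n)/f'(x_n)

Iteration 1:
  f(2.500000) = -0.083709
  f'(2.500000) = 0.400000
  x_1 = 2.500000 - (-0.083709)/0.400000 = 2.709273
Iteration 2:
  f(2.709273) = -0.003320
  f'(2.709273) = 0.369103
  x_2 = 2.709273 - (-0.003320)/0.369103 = 2.718267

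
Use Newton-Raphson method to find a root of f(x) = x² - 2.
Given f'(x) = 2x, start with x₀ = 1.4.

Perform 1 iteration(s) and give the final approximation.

f(x) = x² - 2
f'(x) = 2x
x₀ = 1.4

Newton-Raphson formula: x_{n+1} = x_n - f(x_n)/f'(x_n)

Iteration 1:
  f(1.400000) = -0.040000
  f'(1.400000) = 2.800000
  x_1 = 1.400000 - (-0.040000)/2.800000 = 1.414286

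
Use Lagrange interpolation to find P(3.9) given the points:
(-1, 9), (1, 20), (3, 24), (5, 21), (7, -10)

Lagrange interpolation formula:
P(x) = Σ yᵢ × Lᵢ(x)
where Lᵢ(x) = Π_{j≠i} (x - xⱼ)/(xᵢ - xⱼ)

L_0(3.9) = (3.9 - 1)/(-1 - 1) × (3.9 - 3)/(-1 - 3) × (3.9 - 5)/(-1 - 5) × (3.9 - 7)/(-1 - 7) = 0.023177
L_1(3.9) = (3.9 - (-1))/(1 - (-1)) × (3.9 - 3)/(1 - 3) × (3.9 - 5)/(1 - 5) × (3.9 - 7)/(1 - 7) = -0.156647
L_2(3.9) = (3.9 - (-1))/(3 - (-1)) × (3.9 - 1)/(3 - 1) × (3.9 - 5)/(3 - 5) × (3.9 - 7)/(3 - 7) = 0.757127
L_3(3.9) = (3.9 - (-1))/(5 - (-1)) × (3.9 - 1)/(5 - 1) × (3.9 - 3)/(5 - 3) × (3.9 - 7)/(5 - 7) = 0.412978
L_4(3.9) = (3.9 - (-1))/(7 - (-1)) × (3.9 - 1)/(7 - 1) × (3.9 - 3)/(7 - 3) × (3.9 - 5)/(7 - 5) = -0.036635

P(3.9) = 9×L_0(3.9) + 20×L_1(3.9) + 24×L_2(3.9) + 21×L_3(3.9) + (-10)×L_4(3.9)
P(3.9) = 24.285588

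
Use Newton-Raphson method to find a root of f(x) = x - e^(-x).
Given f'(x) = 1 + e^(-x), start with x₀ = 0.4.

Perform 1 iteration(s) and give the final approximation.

f(x) = x - e^(-x)
f'(x) = 1 + e^(-x)
x₀ = 0.4

Newton-Raphson formula: x_{n+1} = x_n - f(x_n)/f'(x_n)

Iteration 1:
  f(0.400000) = -0.270320
  f'(0.400000) = 1.670320
  x_1 = 0.400000 - (-0.270320)/1.670320 = 0.561837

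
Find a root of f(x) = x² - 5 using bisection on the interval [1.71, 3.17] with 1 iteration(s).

f(x) = x² - 5
Initial interval: [1.71, 3.17]

Iteration 1:
  c_1 = (1.710000 + 3.170000)/2 = 2.440000
  f(c_1) = f(2.440000) = 0.953600
  f(a) × f(c) < 0, new interval: [1.710000, 2.440000]

After 1 iteration(s), the approximation is c_1 = 2.440000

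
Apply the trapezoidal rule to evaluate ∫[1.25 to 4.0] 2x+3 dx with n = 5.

f(x) = 2x+3
a = 1.25, b = 4.0, n = 5
h = (b - a)/n = 0.550000

Trapezoidal rule: (h/2)[f(x₀) + 2f(x₁) + 2f(x₂) + ... + f(xₙ)]

x_0 = 1.2500, f(x_0) = 5.500000, coefficient = 1
x_1 = 1.8000, f(x_1) = 6.600000, coefficient = 2
x_2 = 2.3500, f(x_2) = 7.700000, coefficient = 2
x_3 = 2.9000, f(x_3) = 8.800000, coefficient = 2
x_4 = 3.4500, f(x_4) = 9.900000, coefficient = 2
x_5 = 4.0000, f(x_5) = 11.000000, coefficient = 1

I ≈ (0.550000/2) × 82.500000 = 22.687500
Exact value: 22.687500
Error: 0.000000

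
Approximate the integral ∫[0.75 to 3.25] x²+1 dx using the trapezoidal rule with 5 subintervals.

f(x) = x²+1
a = 0.75, b = 3.25, n = 5
h = (b - a)/n = 0.500000

Trapezoidal rule: (h/2)[f(x₀) + 2f(x₁) + 2f(x₂) + ... + f(xₙ)]

x_0 = 0.7500, f(x_0) = 1.562500, coefficient = 1
x_1 = 1.2500, f(x_1) = 2.562500, coefficient = 2
x_2 = 1.7500, f(x_2) = 4.062500, coefficient = 2
x_3 = 2.2500, f(x_3) = 6.062500, coefficient = 2
x_4 = 2.7500, f(x_4) = 8.562500, coefficient = 2
x_5 = 3.2500, f(x_5) = 11.562500, coefficient = 1

I ≈ (0.500000/2) × 55.625000 = 13.906250
Exact value: 13.802083
Error: 0.104167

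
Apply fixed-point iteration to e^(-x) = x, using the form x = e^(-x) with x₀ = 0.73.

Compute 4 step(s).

Equation: e^(-x) = x
Fixed-point form: x = e^(-x)
x₀ = 0.73

x_1 = g(0.730000) = 0.481909
x_2 = g(0.481909) = 0.617603
x_3 = g(0.617603) = 0.539235
x_4 = g(0.539235) = 0.583194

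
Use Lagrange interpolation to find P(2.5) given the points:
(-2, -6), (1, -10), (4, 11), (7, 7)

Lagrange interpolation formula:
P(x) = Σ yᵢ × Lᵢ(x)
where Lᵢ(x) = Π_{j≠i} (x - xⱼ)/(xᵢ - xⱼ)

L_0(2.5) = (2.5 - 1)/(-2 - 1) × (2.5 - 4)/(-2 - 4) × (2.5 - 7)/(-2 - 7) = -0.062500
L_1(2.5) = (2.5 - (-2))/(1 - (-2)) × (2.5 - 4)/(1 - 4) × (2.5 - 7)/(1 - 7) = 0.562500
L_2(2.5) = (2.5 - (-2))/(4 - (-2)) × (2.5 - 1)/(4 - 1) × (2.5 - 7)/(4 - 7) = 0.562500
L_3(2.5) = (2.5 - (-2))/(7 - (-2)) × (2.5 - 1)/(7 - 1) × (2.5 - 4)/(7 - 4) = -0.062500

P(2.5) = (-6)×L_0(2.5) + (-10)×L_1(2.5) + 11×L_2(2.5) + 7×L_3(2.5)
P(2.5) = 0.500000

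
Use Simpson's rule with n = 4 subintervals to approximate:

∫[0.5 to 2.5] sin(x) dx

f(x) = sin(x)
a = 0.5, b = 2.5, n = 4
h = (b - a)/n = 0.500000

Simpson's rule: (h/3)[f(x₀) + 4f(x₁) + 2f(x₂) + ... + f(xₙ)]

x_0 = 0.5000, f(x_0) = 0.479426, coefficient = 1
x_1 = 1.0000, f(x_1) = 0.841471, coefficient = 4
x_2 = 1.5000, f(x_2) = 0.997495, coefficient = 2
x_3 = 2.0000, f(x_3) = 0.909297, coefficient = 4
x_4 = 2.5000, f(x_4) = 0.598472, coefficient = 1

I ≈ (0.500000/3) × 10.075961 = 1.679327
Exact value: 1.678726
Error: 0.000601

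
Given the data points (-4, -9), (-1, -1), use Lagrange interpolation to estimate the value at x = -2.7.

Lagrange interpolation formula:
P(x) = Σ yᵢ × Lᵢ(x)
where Lᵢ(x) = Π_{j≠i} (x - xⱼ)/(xᵢ - xⱼ)

L_0(-2.7) = (-2.7 - (-1))/(-4 - (-1)) = 0.566667
L_1(-2.7) = (-2.7 - (-4))/(-1 - (-4)) = 0.433333

P(-2.7) = (-9)×L_0(-2.7) + (-1)×L_1(-2.7)
P(-2.7) = -5.533333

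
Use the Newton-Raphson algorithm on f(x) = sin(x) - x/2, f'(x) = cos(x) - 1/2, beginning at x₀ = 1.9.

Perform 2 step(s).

f(x) = sin(x) - x/2
f'(x) = cos(x) - 1/2
x₀ = 1.9

Newton-Raphson formula: x_{n+1} = x_n - f(x_n)/f'(x_n)

Iteration 1:
  f(1.900000) = -0.003700
  f'(1.900000) = -0.823290
  x_1 = 1.900000 - (-0.003700)/(-0.823290) = 1.895506
Iteration 2:
  f(1.895506) = -0.000010
  f'(1.895506) = -0.819034
  x_2 = 1.895506 - (-0.000010)/(-0.819034) = 1.895494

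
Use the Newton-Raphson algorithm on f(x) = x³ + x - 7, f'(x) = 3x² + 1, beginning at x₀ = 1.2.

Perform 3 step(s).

f(x) = x³ + x - 7
f'(x) = 3x² + 1
x₀ = 1.2

Newton-Raphson formula: x_{n+1} = x_n - f(x_n)/f'(x_n)

Iteration 1:
  f(1.200000) = -4.072000
  f'(1.200000) = 5.320000
  x_1 = 1.200000 - (-4.072000)/5.320000 = 1.965414
Iteration 2:
  f(1.965414) = 2.557512
  f'(1.965414) = 12.588551
  x_2 = 1.965414 - 2.557512/12.588551 = 1.762252
Iteration 3:
  f(1.762252) = 0.234980
  f'(1.762252) = 10.316594
  x_3 = 1.762252 - 0.234980/10.316594 = 1.739475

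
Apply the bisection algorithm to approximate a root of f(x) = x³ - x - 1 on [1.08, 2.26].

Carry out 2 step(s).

f(x) = x³ - x - 1
Initial interval: [1.08, 2.26]

Iteration 1:
  c_1 = (1.080000 + 2.260000)/2 = 1.670000
  f(c_1) = f(1.670000) = 1.987463
  f(a) × f(c) < 0, new interval: [1.080000, 1.670000]
Iteration 2:
  c_2 = (1.080000 + 1.670000)/2 = 1.375000
  f(c_2) = f(1.375000) = 0.224609
  f(a) × f(c) < 0, new interval: [1.080000, 1.375000]

After 2 iteration(s), the approximation is c_2 = 1.375000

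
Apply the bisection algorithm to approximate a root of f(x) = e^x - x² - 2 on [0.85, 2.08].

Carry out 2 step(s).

f(x) = e^x - x² - 2
Initial interval: [0.85, 2.08]

Iteration 1:
  c_1 = (0.850000 + 2.080000)/2 = 1.465000
  f(c_1) = f(1.465000) = 0.181318
  f(a) × f(c) < 0, new interval: [0.850000, 1.465000]
Iteration 2:
  c_2 = (0.850000 + 1.465000)/2 = 1.157500
  f(c_2) = f(1.157500) = -0.157838
  f(a) × f(c) ≥ 0, new interval: [1.157500, 1.465000]

After 2 iteration(s), the approximation is c_2 = 1.157500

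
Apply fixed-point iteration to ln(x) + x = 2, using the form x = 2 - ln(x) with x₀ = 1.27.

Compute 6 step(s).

Equation: ln(x) + x = 2
Fixed-point form: x = 2 - ln(x)
x₀ = 1.27

x_1 = g(1.270000) = 1.760983
x_2 = g(1.760983) = 1.434128
x_3 = g(1.434128) = 1.639443
x_4 = g(1.639443) = 1.505643
x_5 = g(1.505643) = 1.590780
x_6 = g(1.590780) = 1.535776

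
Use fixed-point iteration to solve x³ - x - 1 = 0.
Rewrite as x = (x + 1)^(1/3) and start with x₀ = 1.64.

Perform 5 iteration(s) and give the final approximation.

Equation: x³ - x - 1 = 0
Fixed-point form: x = (x + 1)^(1/3)
x₀ = 1.64

x_1 = g(1.640000) = 1.382085
x_2 = g(1.382085) = 1.335526
x_3 = g(1.335526) = 1.326768
x_4 = g(1.326768) = 1.325107
x_5 = g(1.325107) = 1.324792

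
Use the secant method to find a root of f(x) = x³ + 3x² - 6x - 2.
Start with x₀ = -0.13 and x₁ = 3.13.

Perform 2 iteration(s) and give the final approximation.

f(x) = x³ + 3x² - 6x - 2
x₀ = -0.13, x₁ = 3.13

Secant formula: x_{n+1} = x_n - f(x_n)(x_n - x_{n-1})/(f(x_n) - f(x_{n-1}))

Iteration 1:
  f(-0.130000) = -1.171497
  f(3.130000) = 39.274997
  x_2 = 3.130000 - 39.274997×(3.130000 - (-0.130000))/(39.274997 - (-1.171497))
       = -0.035577
Iteration 2:
  f(3.130000) = 39.274997
  f(-0.035577) = -1.782786
  x_3 = -0.035577 - (-1.782786)×(-0.035577 - 3.130000)/(-1.782786 - 39.274997)
       = 0.101877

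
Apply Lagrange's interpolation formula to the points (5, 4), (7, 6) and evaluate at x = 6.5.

Lagrange interpolation formula:
P(x) = Σ yᵢ × Lᵢ(x)
where Lᵢ(x) = Π_{j≠i} (x - xⱼ)/(xᵢ - xⱼ)

L_0(6.5) = (6.5 - 7)/(5 - 7) = 0.250000
L_1(6.5) = (6.5 - 5)/(7 - 5) = 0.750000

P(6.5) = 4×L_0(6.5) + 6×L_1(6.5)
P(6.5) = 5.500000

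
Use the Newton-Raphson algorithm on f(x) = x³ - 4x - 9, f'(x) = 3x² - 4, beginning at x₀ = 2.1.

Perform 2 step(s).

f(x) = x³ - 4x - 9
f'(x) = 3x² - 4
x₀ = 2.1

Newton-Raphson formula: x_{n+1} = x_n - f(x_n)/f'(x_n)

Iteration 1:
  f(2.100000) = -8.139000
  f'(2.100000) = 9.230000
  x_1 = 2.100000 - (-8.139000)/9.230000 = 2.981798
Iteration 2:
  f(2.981798) = 5.584341
  f'(2.981798) = 22.673367
  x_2 = 2.981798 - 5.584341/22.673367 = 2.735503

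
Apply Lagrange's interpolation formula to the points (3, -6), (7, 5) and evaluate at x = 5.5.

Lagrange interpolation formula:
P(x) = Σ yᵢ × Lᵢ(x)
where Lᵢ(x) = Π_{j≠i} (x - xⱼ)/(xᵢ - xⱼ)

L_0(5.5) = (5.5 - 7)/(3 - 7) = 0.375000
L_1(5.5) = (5.5 - 3)/(7 - 3) = 0.625000

P(5.5) = (-6)×L_0(5.5) + 5×L_1(5.5)
P(5.5) = 0.875000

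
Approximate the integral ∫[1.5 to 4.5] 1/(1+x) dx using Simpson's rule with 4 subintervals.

f(x) = 1/(1+x)
a = 1.5, b = 4.5, n = 4
h = (b - a)/n = 0.750000

Simpson's rule: (h/3)[f(x₀) + 4f(x₁) + 2f(x₂) + ... + f(xₙ)]

x_0 = 1.5000, f(x_0) = 0.400000, coefficient = 1
x_1 = 2.2500, f(x_1) = 0.307692, coefficient = 4
x_2 = 3.0000, f(x_2) = 0.250000, coefficient = 2
x_3 = 3.7500, f(x_3) = 0.210526, coefficient = 4
x_4 = 4.5000, f(x_4) = 0.181818, coefficient = 1

I ≈ (0.750000/3) × 3.154693 = 0.788673
Exact value: 0.788457
Error: 0.000216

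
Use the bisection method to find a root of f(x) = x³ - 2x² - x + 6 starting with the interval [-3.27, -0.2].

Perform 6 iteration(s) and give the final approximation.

f(x) = x³ - 2x² - x + 6
Initial interval: [-3.27, -0.2]

Iteration 1:
  c_1 = (-3.270000 + (-0.200000))/2 = -1.735000
  f(c_1) = f(-1.735000) = -3.508190
  f(a) × f(c) ≥ 0, new interval: [-1.735000, -0.200000]
Iteration 2:
  c_2 = (-1.735000 + (-0.200000))/2 = -0.967500
  f(c_2) = f(-0.967500) = 4.189753
  f(a) × f(c) < 0, new interval: [-1.735000, -0.967500]
Iteration 3:
  c_3 = (-1.735000 + (-0.967500))/2 = -1.351250
  f(c_3) = f(-1.351250) = 1.232281
  f(a) × f(c) < 0, new interval: [-1.735000, -1.351250]
Iteration 4:
  c_4 = (-1.735000 + (-1.351250))/2 = -1.543125
  f(c_4) = f(-1.543125) = -0.893887
  f(a) × f(c) ≥ 0, new interval: [-1.543125, -1.351250]
Iteration 5:
  c_5 = (-1.543125 + (-1.351250))/2 = -1.447188
  f(c_5) = f(-1.447188) = 0.227565
  f(a) × f(c) < 0, new interval: [-1.543125, -1.447188]
Iteration 6:
  c_6 = (-1.543125 + (-1.447188))/2 = -1.495156
  f(c_6) = f(-1.495156) = -0.318238
  f(a) × f(c) ≥ 0, new interval: [-1.495156, -1.447188]

After 6 iteration(s), the approximation is c_6 = -1.495156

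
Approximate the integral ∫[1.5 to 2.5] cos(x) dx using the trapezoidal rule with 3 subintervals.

f(x) = cos(x)
a = 1.5, b = 2.5, n = 3
h = (b - a)/n = 0.333333

Trapezoidal rule: (h/2)[f(x₀) + 2f(x₁) + 2f(x₂) + ... + f(xₙ)]

x_0 = 1.5000, f(x_0) = 0.070737, coefficient = 1
x_1 = 1.8333, f(x_1) = -0.259531, coefficient = 2
x_2 = 2.1667, f(x_2) = -0.561229, coefficient = 2
x_3 = 2.5000, f(x_3) = -0.801144, coefficient = 1

I ≈ (0.333333/2) × -2.371928 = -0.395321
Exact value: -0.399023
Error: 0.003702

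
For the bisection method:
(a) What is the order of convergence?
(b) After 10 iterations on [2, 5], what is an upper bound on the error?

(a) Bisection has linear (order 1) convergence; the error is halved each step.

(b) Error bound = (b-a)/2^n = (5 - 2)/2^{10}
    = 3/2^{10}

(a) 1 (linear); (b) error ≤ 2.93e-03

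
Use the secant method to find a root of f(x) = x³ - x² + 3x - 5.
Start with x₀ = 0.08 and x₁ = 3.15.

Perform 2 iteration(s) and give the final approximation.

f(x) = x³ - x² + 3x - 5
x₀ = 0.08, x₁ = 3.15

Secant formula: x_{n+1} = x_n - f(x_n)(x_n - x_{n-1})/(f(x_n) - f(x_{n-1}))

Iteration 1:
  f(0.080000) = -4.765888
  f(3.150000) = 25.783375
  x_2 = 3.150000 - 25.783375×(3.150000 - 0.080000)/(25.783375 - (-4.765888))
       = 0.558940
Iteration 2:
  f(3.150000) = 25.783375
  f(0.558940) = -3.460972
  x_3 = 0.558940 - (-3.460972)×(0.558940 - 3.150000)/(-3.460972 - 25.783375)
       = 0.865584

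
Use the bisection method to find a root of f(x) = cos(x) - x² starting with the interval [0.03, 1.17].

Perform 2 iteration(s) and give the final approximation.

f(x) = cos(x) - x²
Initial interval: [0.03, 1.17]

Iteration 1:
  c_1 = (0.030000 + 1.170000)/2 = 0.600000
  f(c_1) = f(0.600000) = 0.465336
  f(a) × f(c) ≥ 0, new interval: [0.600000, 1.170000]
Iteration 2:
  c_2 = (0.600000 + 1.170000)/2 = 0.885000
  f(c_2) = f(0.885000) = -0.149935
  f(a) × f(c) < 0, new interval: [0.600000, 0.885000]

After 2 iteration(s), the approximation is c_2 = 0.885000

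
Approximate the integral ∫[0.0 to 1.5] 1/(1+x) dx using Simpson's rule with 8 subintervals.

f(x) = 1/(1+x)
a = 0.0, b = 1.5, n = 8
h = (b - a)/n = 0.187500

Simpson's rule: (h/3)[f(x₀) + 4f(x₁) + 2f(x₂) + ... + f(xₙ)]

x_0 = 0.0000, f(x_0) = 1.000000, coefficient = 1
x_1 = 0.1875, f(x_1) = 0.842105, coefficient = 4
x_2 = 0.3750, f(x_2) = 0.727273, coefficient = 2
x_3 = 0.5625, f(x_3) = 0.640000, coefficient = 4
x_4 = 0.7500, f(x_4) = 0.571429, coefficient = 2
x_5 = 0.9375, f(x_5) = 0.516129, coefficient = 4
x_6 = 1.1250, f(x_6) = 0.470588, coefficient = 2
x_7 = 1.3125, f(x_7) = 0.432432, coefficient = 4
x_8 = 1.5000, f(x_8) = 0.400000, coefficient = 1

I ≈ (0.187500/3) × 14.661246 = 0.916328
Exact value: 0.916291
Error: 0.000037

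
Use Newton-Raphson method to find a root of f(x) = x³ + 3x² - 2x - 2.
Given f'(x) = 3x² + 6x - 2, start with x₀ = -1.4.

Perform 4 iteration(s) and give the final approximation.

f(x) = x³ + 3x² - 2x - 2
f'(x) = 3x² + 6x - 2
x₀ = -1.4

Newton-Raphson formula: x_{n+1} = x_n - f(x_n)/f'(x_n)

Iteration 1:
  f(-1.400000) = 3.936000
  f'(-1.400000) = -4.520000
  x_1 = -1.400000 - 3.936000/(-4.520000) = -0.529204
Iteration 2:
  f(-0.529204) = -0.249631
  f'(-0.529204) = -4.335052
  x_2 = -0.529204 - (-0.249631)/(-4.335052) = -0.586788
Iteration 3:
  f(-0.586788) = 0.004492
  f'(-0.586788) = -4.487767
  x_3 = -0.586788 - 0.004492/(-4.487767) = -0.585787
Iteration 4:
  f(-0.585787) = 0.000001
  f'(-0.585787) = -4.485282
  x_4 = -0.585787 - 0.000001/(-4.485282) = -0.585786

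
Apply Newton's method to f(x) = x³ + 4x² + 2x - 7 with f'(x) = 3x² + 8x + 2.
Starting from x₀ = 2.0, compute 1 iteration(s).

f(x) = x³ + 4x² + 2x - 7
f'(x) = 3x² + 8x + 2
x₀ = 2.0

Newton-Raphson formula: x_{n+1} = x_n - f(x_n)/f'(x_n)

Iteration 1:
  f(2.000000) = 21.000000
  f'(2.000000) = 30.000000
  x_1 = 2.000000 - 21.000000/30.000000 = 1.300000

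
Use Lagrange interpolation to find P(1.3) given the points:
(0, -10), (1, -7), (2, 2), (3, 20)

Lagrange interpolation formula:
P(x) = Σ yᵢ × Lᵢ(x)
where Lᵢ(x) = Π_{j≠i} (x - xⱼ)/(xᵢ - xⱼ)

L_0(1.3) = (1.3 - 1)/(0 - 1) × (1.3 - 2)/(0 - 2) × (1.3 - 3)/(0 - 3) = -0.059500
L_1(1.3) = (1.3 - 0)/(1 - 0) × (1.3 - 2)/(1 - 2) × (1.3 - 3)/(1 - 3) = 0.773500
L_2(1.3) = (1.3 - 0)/(2 - 0) × (1.3 - 1)/(2 - 1) × (1.3 - 3)/(2 - 3) = 0.331500
L_3(1.3) = (1.3 - 0)/(3 - 0) × (1.3 - 1)/(3 - 1) × (1.3 - 2)/(3 - 2) = -0.045500

P(1.3) = (-10)×L_0(1.3) + (-7)×L_1(1.3) + 2×L_2(1.3) + 20×L_3(1.3)
P(1.3) = -5.066500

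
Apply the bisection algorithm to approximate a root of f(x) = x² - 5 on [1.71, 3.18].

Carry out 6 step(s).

f(x) = x² - 5
Initial interval: [1.71, 3.18]

Iteration 1:
  c_1 = (1.710000 + 3.180000)/2 = 2.445000
  f(c_1) = f(2.445000) = 0.978025
  f(a) × f(c) < 0, new interval: [1.710000, 2.445000]
Iteration 2:
  c_2 = (1.710000 + 2.445000)/2 = 2.077500
  f(c_2) = f(2.077500) = -0.683994
  f(a) × f(c) ≥ 0, new interval: [2.077500, 2.445000]
Iteration 3:
  c_3 = (2.077500 + 2.445000)/2 = 2.261250
  f(c_3) = f(2.261250) = 0.113252
  f(a) × f(c) < 0, new interval: [2.077500, 2.261250]
Iteration 4:
  c_4 = (2.077500 + 2.261250)/2 = 2.169375
  f(c_4) = f(2.169375) = -0.293812
  f(a) × f(c) ≥ 0, new interval: [2.169375, 2.261250]
Iteration 5:
  c_5 = (2.169375 + 2.261250)/2 = 2.215313
  f(c_5) = f(2.215313) = -0.092391
  f(a) × f(c) ≥ 0, new interval: [2.215313, 2.261250]
Iteration 6:
  c_6 = (2.215313 + 2.261250)/2 = 2.238281
  f(c_6) = f(2.238281) = 0.009903
  f(a) × f(c) < 0, new interval: [2.215313, 2.238281]

After 6 iteration(s), the approximation is c_6 = 2.238281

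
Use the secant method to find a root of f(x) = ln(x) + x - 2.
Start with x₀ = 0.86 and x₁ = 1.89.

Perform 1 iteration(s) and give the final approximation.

f(x) = ln(x) + x - 2
x₀ = 0.86, x₁ = 1.89

Secant formula: x_{n+1} = x_n - f(x_n)(x_n - x_{n-1})/(f(x_n) - f(x_{n-1}))

Iteration 1:
  f(0.860000) = -1.290823
  f(1.890000) = 0.526577
  x_2 = 1.890000 - 0.526577×(1.890000 - 0.860000)/(0.526577 - (-1.290823))
       = 1.591566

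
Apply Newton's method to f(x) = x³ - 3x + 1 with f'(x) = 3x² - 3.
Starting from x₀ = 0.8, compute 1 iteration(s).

f(x) = x³ - 3x + 1
f'(x) = 3x² - 3
x₀ = 0.8

Newton-Raphson formula: x_{n+1} = x_n - f(x_n)/f'(x_n)

Iteration 1:
  f(0.800000) = -0.888000
  f'(0.800000) = -1.080000
  x_1 = 0.800000 - (-0.888000)/(-1.080000) = -0.022222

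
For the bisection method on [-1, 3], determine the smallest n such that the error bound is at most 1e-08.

We need (b-a)/2^n ≤ 1e-08
(3 - (-1))/2^n ≤ 1e-08
4/2^n ≤ 1e-08
2^n ≥ 400000000
n ≥ log₂(400000000) = 28.58
n ≥ 29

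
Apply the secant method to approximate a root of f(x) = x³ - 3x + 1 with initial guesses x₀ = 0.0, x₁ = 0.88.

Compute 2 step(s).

f(x) = x³ - 3x + 1
x₀ = 0.0, x₁ = 0.88

Secant formula: x_{n+1} = x_n - f(x_n)(x_n - x_{n-1})/(f(x_n) - f(x_{n-1}))

Iteration 1:
  f(0.000000) = 1.000000
  f(0.880000) = -0.958528
  x_2 = 0.880000 - (-0.958528)×(0.880000 - 0.000000)/(-0.958528 - 1.000000)
       = 0.449317
Iteration 2:
  f(0.880000) = -0.958528
  f(0.449317) = -0.257240
  x_3 = 0.449317 - (-0.257240)×(0.449317 - 0.880000)/(-0.257240 - (-0.958528))
       = 0.291338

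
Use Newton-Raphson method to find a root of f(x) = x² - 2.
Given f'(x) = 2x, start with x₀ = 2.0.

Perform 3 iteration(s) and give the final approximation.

f(x) = x² - 2
f'(x) = 2x
x₀ = 2.0

Newton-Raphson formula: x_{n+1} = x_n - f(x_n)/f'(x_n)

Iteration 1:
  f(2.000000) = 2.000000
  f'(2.000000) = 4.000000
  x_1 = 2.000000 - 2.000000/4.000000 = 1.500000
Iteration 2:
  f(1.500000) = 0.250000
  f'(1.500000) = 3.000000
  x_2 = 1.500000 - 0.250000/3.000000 = 1.416667
Iteration 3:
  f(1.416667) = 0.006944
  f'(1.416667) = 2.833333
  x_3 = 1.416667 - 0.006944/2.833333 = 1.414216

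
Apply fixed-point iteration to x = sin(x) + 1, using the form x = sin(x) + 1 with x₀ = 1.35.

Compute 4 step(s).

Equation: x = sin(x) + 1
Fixed-point form: x = sin(x) + 1
x₀ = 1.35

x_1 = g(1.350000) = 1.975723
x_2 = g(1.975723) = 1.919131
x_3 = g(1.919131) = 1.939942
x_4 = g(1.939942) = 1.932636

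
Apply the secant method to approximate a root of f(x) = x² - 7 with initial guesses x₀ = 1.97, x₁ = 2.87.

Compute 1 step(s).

f(x) = x² - 7
x₀ = 1.97, x₁ = 2.87

Secant formula: x_{n+1} = x_n - f(x_n)(x_n - x_{n-1})/(f(x_n) - f(x_{n-1}))

Iteration 1:
  f(1.970000) = -3.119100
  f(2.870000) = 1.236900
  x_2 = 2.870000 - 1.236900×(2.870000 - 1.970000)/(1.236900 - (-3.119100))
       = 2.614442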